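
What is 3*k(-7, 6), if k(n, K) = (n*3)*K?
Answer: -378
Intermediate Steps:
k(n, K) = 3*K*n (k(n, K) = (3*n)*K = 3*K*n)
3*k(-7, 6) = 3*(3*6*(-7)) = 3*(-126) = -378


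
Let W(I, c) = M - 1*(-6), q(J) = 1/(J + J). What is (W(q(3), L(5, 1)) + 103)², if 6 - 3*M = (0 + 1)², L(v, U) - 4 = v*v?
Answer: 110224/9 ≈ 12247.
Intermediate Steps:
L(v, U) = 4 + v² (L(v, U) = 4 + v*v = 4 + v²)
M = 5/3 (M = 2 - (0 + 1)²/3 = 2 - ⅓*1² = 2 - ⅓*1 = 2 - ⅓ = 5/3 ≈ 1.6667)
q(J) = 1/(2*J)
W(I, c) = 23/3 (W(I, c) = 5/3 - 1*(-6) = 5/3 + 6 = 23/3)
(W(q(3), L(5, 1)) + 103)² = (23/3 + 103)² = (332/3)² = 110224/9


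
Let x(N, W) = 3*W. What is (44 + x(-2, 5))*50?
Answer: 2950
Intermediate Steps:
(44 + x(-2, 5))*50 = (44 + 3*5)*50 = (44 + 15)*50 = 59*50 = 2950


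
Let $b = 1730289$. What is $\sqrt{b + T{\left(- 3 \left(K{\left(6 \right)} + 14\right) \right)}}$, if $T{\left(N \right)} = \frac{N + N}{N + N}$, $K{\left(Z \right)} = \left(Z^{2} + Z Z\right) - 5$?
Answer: $\sqrt{1730290} \approx 1315.4$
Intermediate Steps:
$K{\left(Z \right)} = -5 + 2 Z^{2}$ ($K{\left(Z \right)} = \left(Z^{2} + Z^{2}\right) - 5 = 2 Z^{2} - 5 = -5 + 2 Z^{2}$)
$T{\left(N \right)} = 1$ ($T{\left(N \right)} = \frac{2 N}{2 N} = 2 N \frac{1}{2 N} = 1$)
$\sqrt{b + T{\left(- 3 \left(K{\left(6 \right)} + 14\right) \right)}} = \sqrt{1730289 + 1} = \sqrt{1730290}$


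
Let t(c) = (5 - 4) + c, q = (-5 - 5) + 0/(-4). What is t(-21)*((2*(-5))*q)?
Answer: -2000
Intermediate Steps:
q = -10 (q = -10 + 0*(-1/4) = -10 + 0 = -10)
t(c) = 1 + c
t(-21)*((2*(-5))*q) = (1 - 21)*((2*(-5))*(-10)) = -(-200)*(-10) = -20*100 = -2000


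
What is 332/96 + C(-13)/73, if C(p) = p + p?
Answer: 5435/1752 ≈ 3.1022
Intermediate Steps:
C(p) = 2*p
332/96 + C(-13)/73 = 332/96 + (2*(-13))/73 = 332*(1/96) - 26*1/73 = 83/24 - 26/73 = 5435/1752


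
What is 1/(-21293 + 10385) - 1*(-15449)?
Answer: 168517691/10908 ≈ 15449.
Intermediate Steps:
1/(-21293 + 10385) - 1*(-15449) = 1/(-10908) + 15449 = -1/10908 + 15449 = 168517691/10908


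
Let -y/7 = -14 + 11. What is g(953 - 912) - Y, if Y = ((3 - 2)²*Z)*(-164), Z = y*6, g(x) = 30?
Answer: 20694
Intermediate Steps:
y = 21 (y = -7*(-14 + 11) = -7*(-3) = 21)
Z = 126 (Z = 21*6 = 126)
Y = -20664 (Y = ((3 - 2)²*126)*(-164) = (1²*126)*(-164) = (1*126)*(-164) = 126*(-164) = -20664)
g(953 - 912) - Y = 30 - 1*(-20664) = 30 + 20664 = 20694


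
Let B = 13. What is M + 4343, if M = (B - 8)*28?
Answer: 4483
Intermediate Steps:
M = 140 (M = (13 - 8)*28 = 5*28 = 140)
M + 4343 = 140 + 4343 = 4483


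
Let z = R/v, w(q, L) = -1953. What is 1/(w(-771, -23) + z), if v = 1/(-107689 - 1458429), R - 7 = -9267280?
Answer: 1/14513643054261 ≈ 6.8901e-14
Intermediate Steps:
R = -9267273 (R = 7 - 9267280 = -9267273)
v = -1/1566118 (v = 1/(-1566118) = -1/1566118 ≈ -6.3852e-7)
z = 14513643056214 (z = -9267273/(-1/1566118) = -9267273*(-1566118) = 14513643056214)
1/(w(-771, -23) + z) = 1/(-1953 + 14513643056214) = 1/14513643054261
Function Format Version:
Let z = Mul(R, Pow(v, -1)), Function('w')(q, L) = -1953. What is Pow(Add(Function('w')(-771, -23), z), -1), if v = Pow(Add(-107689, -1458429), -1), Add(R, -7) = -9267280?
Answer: Rational(1, 14513643054261) ≈ 6.8901e-14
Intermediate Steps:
R = -9267273 (R = Add(7, -9267280) = -9267273)
v = Rational(-1, 1566118) (v = Pow(-1566118, -1) = Rational(-1, 1566118) ≈ -6.3852e-7)
z = 14513643056214 (z = Mul(-9267273, Pow(Rational(-1, 1566118), -1)) = Mul(-9267273, -1566118) = 14513643056214)
Pow(Add(Function('w')(-771, -23), z), -1) = Pow(Add(-1953, 14513643056214), -1) = Pow(14513643054261, -1) = Rational(1, 14513643054261)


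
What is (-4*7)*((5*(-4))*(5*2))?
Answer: 5600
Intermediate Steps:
(-4*7)*((5*(-4))*(5*2)) = -(-560)*10 = -28*(-200) = 5600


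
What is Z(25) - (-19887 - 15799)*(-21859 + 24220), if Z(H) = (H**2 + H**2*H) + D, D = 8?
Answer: 84270904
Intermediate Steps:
Z(H) = 8 + H**2 + H**3 (Z(H) = (H**2 + H**2*H) + 8 = (H**2 + H**3) + 8 = 8 + H**2 + H**3)
Z(25) - (-19887 - 15799)*(-21859 + 24220) = (8 + 25**2 + 25**3) - (-19887 - 15799)*(-21859 + 24220) = (8 + 625 + 15625) - (-35686)*2361 = 16258 - 1*(-84254646) = 16258 + 84254646 = 84270904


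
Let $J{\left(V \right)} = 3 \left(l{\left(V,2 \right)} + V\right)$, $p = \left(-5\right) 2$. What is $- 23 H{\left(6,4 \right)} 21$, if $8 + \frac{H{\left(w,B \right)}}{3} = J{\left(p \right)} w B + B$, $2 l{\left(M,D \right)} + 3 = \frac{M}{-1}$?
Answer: $683928$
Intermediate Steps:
$l{\left(M,D \right)} = - \frac{3}{2} - \frac{M}{2}$ ($l{\left(M,D \right)} = - \frac{3}{2} + \frac{M \frac{1}{-1}}{2} = - \frac{3}{2} + \frac{M \left(-1\right)}{2} = - \frac{3}{2} + \frac{\left(-1\right) M}{2} = - \frac{3}{2} - \frac{M}{2}$)
$p = -10$
$J{\left(V \right)} = - \frac{9}{2} + \frac{3 V}{2}$ ($J{\left(V \right)} = 3 \left(\left(- \frac{3}{2} - \frac{V}{2}\right) + V\right) = 3 \left(- \frac{3}{2} + \frac{V}{2}\right) = - \frac{9}{2} + \frac{3 V}{2}$)
$H{\left(w,B \right)} = -24 + 3 B - \frac{117 B w}{2}$ ($H{\left(w,B \right)} = -24 + 3 \left(\left(- \frac{9}{2} + \frac{3}{2} \left(-10\right)\right) w B + B\right) = -24 + 3 \left(\left(- \frac{9}{2} - 15\right) w B + B\right) = -24 + 3 \left(- \frac{39 w}{2} B + B\right) = -24 + 3 \left(- \frac{39 B w}{2} + B\right) = -24 + 3 \left(B - \frac{39 B w}{2}\right) = -24 - \left(- 3 B + \frac{117 B w}{2}\right) = -24 + 3 B - \frac{117 B w}{2}$)
$- 23 H{\left(6,4 \right)} 21 = - 23 \left(-24 + 3 \cdot 4 - 234 \cdot 6\right) 21 = - 23 \left(-24 + 12 - 1404\right) 21 = \left(-23\right) \left(-1416\right) 21 = 32568 \cdot 21 = 683928$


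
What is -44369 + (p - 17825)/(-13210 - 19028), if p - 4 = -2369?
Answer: -238391272/5373 ≈ -44368.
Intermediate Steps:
p = -2365 (p = 4 - 2369 = -2365)
-44369 + (p - 17825)/(-13210 - 19028) = -44369 + (-2365 - 17825)/(-13210 - 19028) = -44369 - 20190/(-32238) = -44369 - 20190*(-1/32238) = -44369 + 3365/5373 = -238391272/5373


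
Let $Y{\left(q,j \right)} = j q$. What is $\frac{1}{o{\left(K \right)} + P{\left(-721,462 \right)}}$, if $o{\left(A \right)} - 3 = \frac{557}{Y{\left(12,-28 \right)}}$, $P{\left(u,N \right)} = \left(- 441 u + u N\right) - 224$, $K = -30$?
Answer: $- \frac{336}{5162189} \approx -6.5089 \cdot 10^{-5}$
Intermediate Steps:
$P{\left(u,N \right)} = -224 - 441 u + N u$ ($P{\left(u,N \right)} = \left(- 441 u + N u\right) - 224 = -224 - 441 u + N u$)
$o{\left(A \right)} = \frac{451}{336}$ ($o{\left(A \right)} = 3 + \frac{557}{\left(-28\right) 12} = 3 + \frac{557}{-336} = 3 + 557 \left(- \frac{1}{336}\right) = 3 - \frac{557}{336} = \frac{451}{336}$)
$\frac{1}{o{\left(K \right)} + P{\left(-721,462 \right)}} = \frac{1}{\frac{451}{336} - 15365} = \frac{1}{- \frac{5162189}{336}} = - \frac{336}{5162189}$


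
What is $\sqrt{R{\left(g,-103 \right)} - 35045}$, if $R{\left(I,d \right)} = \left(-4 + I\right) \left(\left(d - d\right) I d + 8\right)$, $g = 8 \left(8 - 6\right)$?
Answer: $i \sqrt{34949} \approx 186.95 i$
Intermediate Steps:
$g = 16$ ($g = 8 \cdot 2 = 16$)
$R{\left(I,d \right)} = -32 + 8 I$ ($R{\left(I,d \right)} = \left(-4 + I\right) \left(0 I d + 8\right) = \left(-4 + I\right) \left(0 d + 8\right) = \left(-4 + I\right) \left(0 + 8\right) = \left(-4 + I\right) 8 = -32 + 8 I$)
$\sqrt{R{\left(g,-103 \right)} - 35045} = \sqrt{\left(-32 + 8 \cdot 16\right) - 35045} = \sqrt{\left(-32 + 128\right) - 35045} = \sqrt{96 - 35045} = \sqrt{-34949} = i \sqrt{34949}$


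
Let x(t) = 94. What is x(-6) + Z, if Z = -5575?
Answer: -5481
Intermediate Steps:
x(-6) + Z = 94 - 5575 = -5481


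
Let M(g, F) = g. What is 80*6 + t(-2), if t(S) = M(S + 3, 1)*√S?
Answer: 480 + I*√2 ≈ 480.0 + 1.4142*I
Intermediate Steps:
t(S) = √S*(3 + S) (t(S) = (S + 3)*√S = (3 + S)*√S = √S*(3 + S))
80*6 + t(-2) = 80*6 + √(-2)*(3 - 2) = 480 + (I*√2)*1 = 480 + I*√2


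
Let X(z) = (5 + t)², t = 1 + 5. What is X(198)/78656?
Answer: 121/78656 ≈ 0.0015383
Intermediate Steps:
t = 6
X(z) = 121 (X(z) = (5 + 6)² = 11² = 121)
X(198)/78656 = 121/78656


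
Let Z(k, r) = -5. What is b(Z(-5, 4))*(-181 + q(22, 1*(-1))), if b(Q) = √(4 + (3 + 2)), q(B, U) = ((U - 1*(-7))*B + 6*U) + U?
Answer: -168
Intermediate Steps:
q(B, U) = 7*U + B*(7 + U) (q(B, U) = ((U + 7)*B + 6*U) + U = ((7 + U)*B + 6*U) + U = (B*(7 + U) + 6*U) + U = (6*U + B*(7 + U)) + U = 7*U + B*(7 + U))
b(Q) = 3 (b(Q) = √(4 + 5) = √9 = 3)
b(Z(-5, 4))*(-181 + q(22, 1*(-1))) = 3*(-181 + (7*22 + 7*(1*(-1)) + 22*(1*(-1)))) = 3*(-181 + (154 + 7*(-1) + 22*(-1))) = 3*(-181 + (154 - 7 - 22)) = 3*(-181 + 125) = 3*(-56) = -168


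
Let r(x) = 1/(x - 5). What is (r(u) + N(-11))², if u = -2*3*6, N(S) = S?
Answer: 204304/1681 ≈ 121.54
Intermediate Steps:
u = -36 (u = -6*6 = -36)
r(x) = 1/(-5 + x)
(r(u) + N(-11))² = (1/(-5 - 36) - 11)² = (1/(-41) - 11)² = (-1/41 - 11)² = (-452/41)² = 204304/1681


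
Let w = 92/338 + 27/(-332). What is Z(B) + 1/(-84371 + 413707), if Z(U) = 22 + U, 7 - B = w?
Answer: 133086585309/4619596072 ≈ 28.809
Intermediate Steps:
w = 10709/56108 (w = 92*(1/338) + 27*(-1/332) = 46/169 - 27/332 = 10709/56108 ≈ 0.19086)
B = 382047/56108 (B = 7 - 1*10709/56108 = 7 - 10709/56108 = 382047/56108 ≈ 6.8091)
Z(B) + 1/(-84371 + 413707) = (22 + 382047/56108) + 1/(-84371 + 413707) = 1616423/56108 + 1/329336 = 133086585309/4619596072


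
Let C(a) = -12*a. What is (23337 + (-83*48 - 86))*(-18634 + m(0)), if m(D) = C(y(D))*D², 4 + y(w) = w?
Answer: -359021278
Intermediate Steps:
y(w) = -4 + w
m(D) = D²*(48 - 12*D) (m(D) = (-12*(-4 + D))*D² = (48 - 12*D)*D² = D²*(48 - 12*D))
(23337 + (-83*48 - 86))*(-18634 + m(0)) = (23337 + (-83*48 - 86))*(-18634 + 12*0²*(4 - 1*0)) = (23337 + (-3984 - 86))*(-18634 + 12*0*(4 + 0)) = (23337 - 4070)*(-18634 + 12*0*4) = 19267*(-18634 + 0) = 19267*(-18634) = -359021278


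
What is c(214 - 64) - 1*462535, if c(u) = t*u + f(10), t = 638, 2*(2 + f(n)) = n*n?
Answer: -366787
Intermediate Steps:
f(n) = -2 + n²/2 (f(n) = -2 + (n*n)/2 = -2 + n²/2)
c(u) = 48 + 638*u (c(u) = 638*u + (-2 + (½)*10²) = 638*u + (-2 + (½)*100) = 638*u + (-2 + 50) = 638*u + 48 = 48 + 638*u)
c(214 - 64) - 1*462535 = (48 + 638*(214 - 64)) - 1*462535 = (48 + 638*150) - 462535 = (48 + 95700) - 462535 = 95748 - 462535 = -366787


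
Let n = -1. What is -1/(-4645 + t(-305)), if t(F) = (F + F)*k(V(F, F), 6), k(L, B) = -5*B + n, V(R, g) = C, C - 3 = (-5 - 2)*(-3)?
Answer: -1/14265 ≈ -7.0102e-5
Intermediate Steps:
C = 24 (C = 3 + (-5 - 2)*(-3) = 3 - 7*(-3) = 3 + 21 = 24)
V(R, g) = 24
k(L, B) = -1 - 5*B (k(L, B) = -5*B - 1 = -1 - 5*B)
t(F) = -62*F (t(F) = (F + F)*(-1 - 5*6) = (2*F)*(-1 - 30) = (2*F)*(-31) = -62*F)
-1/(-4645 + t(-305)) = -1/(-4645 - 62*(-305)) = -1/(-4645 + 18910) = -1/14265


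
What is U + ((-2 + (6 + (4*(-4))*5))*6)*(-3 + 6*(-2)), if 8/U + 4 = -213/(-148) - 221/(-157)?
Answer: 183091912/26795 ≈ 6833.1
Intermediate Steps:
U = -185888/26795 (U = 8/(-4 + (-213/(-148) - 221/(-157))) = 8/(-4 + (-213*(-1/148) - 221*(-1/157))) = 8/(-4 + (213/148 + 221/157)) = 8/(-4 + 66149/23236) = 8/(-26795/23236) = 8*(-23236/26795) = -185888/26795 ≈ -6.9374)
U + ((-2 + (6 + (4*(-4))*5))*6)*(-3 + 6*(-2)) = -185888/26795 + ((-2 + (6 + (4*(-4))*5))*6)*(-3 + 6*(-2)) = -185888/26795 + ((-2 + (6 - 16*5))*6)*(-3 - 12) = -185888/26795 + ((-2 + (6 - 80))*6)*(-15) = -185888/26795 + ((-2 - 74)*6)*(-15) = -185888/26795 - 76*6*(-15) = -185888/26795 - 456*(-15) = -185888/26795 + 6840 = 183091912/26795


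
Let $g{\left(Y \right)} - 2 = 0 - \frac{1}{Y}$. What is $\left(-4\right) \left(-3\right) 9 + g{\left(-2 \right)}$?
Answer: $\frac{221}{2} \approx 110.5$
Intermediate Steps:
$g{\left(Y \right)} = 2 - \frac{1}{Y}$ ($g{\left(Y \right)} = 2 + \left(0 - \frac{1}{Y}\right) = 2 - \frac{1}{Y}$)
$\left(-4\right) \left(-3\right) 9 + g{\left(-2 \right)} = \left(-4\right) \left(-3\right) 9 + \left(2 - \frac{1}{-2}\right) = 12 \cdot 9 + \left(2 - - \frac{1}{2}\right) = 108 + \left(2 + \frac{1}{2}\right) = 108 + \frac{5}{2} = \frac{221}{2}$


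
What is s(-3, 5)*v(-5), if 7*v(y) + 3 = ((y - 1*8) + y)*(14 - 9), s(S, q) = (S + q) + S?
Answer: 93/7 ≈ 13.286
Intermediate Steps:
s(S, q) = q + 2*S
v(y) = -43/7 + 10*y/7 (v(y) = -3/7 + (((y - 1*8) + y)*(14 - 9))/7 = -3/7 + (((y - 8) + y)*5)/7 = -3/7 + (((-8 + y) + y)*5)/7 = -3/7 + ((-8 + 2*y)*5)/7 = -3/7 + (-40 + 10*y)/7 = -3/7 + (-40/7 + 10*y/7) = -43/7 + 10*y/7)
s(-3, 5)*v(-5) = (5 + 2*(-3))*(-43/7 + (10/7)*(-5)) = (5 - 6)*(-43/7 - 50/7) = -1*(-93/7) = 93/7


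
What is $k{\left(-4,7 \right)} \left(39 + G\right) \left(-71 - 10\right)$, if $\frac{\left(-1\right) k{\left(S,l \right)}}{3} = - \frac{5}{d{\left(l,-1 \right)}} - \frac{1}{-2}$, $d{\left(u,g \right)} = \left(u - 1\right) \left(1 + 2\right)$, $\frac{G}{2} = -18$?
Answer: $162$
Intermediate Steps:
$G = -36$ ($G = 2 \left(-18\right) = -36$)
$d{\left(u,g \right)} = -3 + 3 u$ ($d{\left(u,g \right)} = \left(-1 + u\right) 3 = -3 + 3 u$)
$k{\left(S,l \right)} = - \frac{3}{2} + \frac{15}{-3 + 3 l}$ ($k{\left(S,l \right)} = - 3 \left(- \frac{5}{-3 + 3 l} - \frac{1}{-2}\right) = - 3 \left(- \frac{5}{-3 + 3 l} - - \frac{1}{2}\right) = - 3 \left(- \frac{5}{-3 + 3 l} + \frac{1}{2}\right) = - 3 \left(\frac{1}{2} - \frac{5}{-3 + 3 l}\right) = - \frac{3}{2} + \frac{15}{-3 + 3 l}$)
$k{\left(-4,7 \right)} \left(39 + G\right) \left(-71 - 10\right) = \frac{13 - 21}{2 \left(-1 + 7\right)} \left(39 - 36\right) \left(-71 - 10\right) = \frac{13 - 21}{2 \cdot 6} \cdot 3 \left(-81\right) = \frac{1}{2} \cdot \frac{1}{6} \left(-8\right) \left(-243\right) = \left(- \frac{2}{3}\right) \left(-243\right) = 162$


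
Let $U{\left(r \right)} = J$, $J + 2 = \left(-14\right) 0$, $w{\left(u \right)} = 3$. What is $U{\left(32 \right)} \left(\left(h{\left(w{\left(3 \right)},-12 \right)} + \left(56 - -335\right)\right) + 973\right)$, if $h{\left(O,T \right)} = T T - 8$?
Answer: $-3000$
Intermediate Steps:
$h{\left(O,T \right)} = -8 + T^{2}$ ($h{\left(O,T \right)} = T^{2} - 8 = -8 + T^{2}$)
$J = -2$ ($J = -2 - 0 = -2 + 0 = -2$)
$U{\left(r \right)} = -2$
$U{\left(32 \right)} \left(\left(h{\left(w{\left(3 \right)},-12 \right)} + \left(56 - -335\right)\right) + 973\right) = - 2 \left(\left(\left(-8 + \left(-12\right)^{2}\right) + \left(56 - -335\right)\right) + 973\right) = - 2 \left(\left(\left(-8 + 144\right) + \left(56 + 335\right)\right) + 973\right) = - 2 \left(\left(136 + 391\right) + 973\right) = - 2 \left(527 + 973\right) = \left(-2\right) 1500 = -3000$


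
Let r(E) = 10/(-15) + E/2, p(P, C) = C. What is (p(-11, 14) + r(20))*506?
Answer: 35420/3 ≈ 11807.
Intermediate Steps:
r(E) = -⅔ + E/2 (r(E) = 10*(-1/15) + E*(½) = -⅔ + E/2)
(p(-11, 14) + r(20))*506 = (14 + (-⅔ + (½)*20))*506 = (14 + (-⅔ + 10))*506 = (14 + 28/3)*506 = (70/3)*506 = 35420/3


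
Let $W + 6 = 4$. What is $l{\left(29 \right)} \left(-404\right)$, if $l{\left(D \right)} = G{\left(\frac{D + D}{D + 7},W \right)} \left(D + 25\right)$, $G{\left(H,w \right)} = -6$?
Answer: $130896$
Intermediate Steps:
$W = -2$ ($W = -6 + 4 = -2$)
$l{\left(D \right)} = -150 - 6 D$ ($l{\left(D \right)} = - 6 \left(D + 25\right) = - 6 \left(25 + D\right) = -150 - 6 D$)
$l{\left(29 \right)} \left(-404\right) = \left(-150 - 174\right) \left(-404\right) = \left(-324\right) \left(-404\right) = 130896$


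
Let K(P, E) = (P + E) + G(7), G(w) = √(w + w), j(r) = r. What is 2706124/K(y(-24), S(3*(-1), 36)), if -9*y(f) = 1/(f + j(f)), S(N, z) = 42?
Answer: 21212331831360/326628289 - 505027685376*√14/326628289 ≈ 59158.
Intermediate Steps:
G(w) = √2*√w (G(w) = √(2*w) = √2*√w)
y(f) = -1/(18*f) (y(f) = -1/(9*(f + f)) = -1/(2*f)/9 = -1/(18*f))
K(P, E) = E + P + √14 (K(P, E) = (P + E) + √2*√7 = (E + P) + √14 = E + P + √14)
2706124/K(y(-24), S(3*(-1), 36)) = 2706124/(42 - 1/18/(-24) + √14) = 2706124/(42 - 1/18*(-1/24) + √14) = 2706124/(42 + 1/432 + √14) = 2706124/(18145/432 + √14)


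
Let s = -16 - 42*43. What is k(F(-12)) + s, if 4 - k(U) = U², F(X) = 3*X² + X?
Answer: -178218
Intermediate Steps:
F(X) = X + 3*X²
k(U) = 4 - U²
s = -1822 (s = -16 - 1806 = -1822)
k(F(-12)) + s = (4 - (-12*(1 + 3*(-12)))²) - 1822 = (4 - (-12*(1 - 36))²) - 1822 = (4 - (-12*(-35))²) - 1822 = (4 - 1*420²) - 1822 = (4 - 1*176400) - 1822 = (4 - 176400) - 1822 = -176396 - 1822 = -178218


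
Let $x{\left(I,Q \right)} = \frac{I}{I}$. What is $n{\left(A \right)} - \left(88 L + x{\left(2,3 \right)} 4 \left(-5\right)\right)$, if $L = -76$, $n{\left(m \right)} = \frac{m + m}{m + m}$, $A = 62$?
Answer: $6709$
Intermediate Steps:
$n{\left(m \right)} = 1$ ($n{\left(m \right)} = \frac{2 m}{2 m} = 2 m \frac{1}{2 m} = 1$)
$x{\left(I,Q \right)} = 1$
$n{\left(A \right)} - \left(88 L + x{\left(2,3 \right)} 4 \left(-5\right)\right) = 1 - \left(88 \left(-76\right) + 1 \cdot 4 \left(-5\right)\right) = 1 - \left(-6688 + 4 \left(-5\right)\right) = 1 - \left(-6688 - 20\right) = 1 - -6708 = 1 + 6708 = 6709$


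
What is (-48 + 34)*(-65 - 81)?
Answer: 2044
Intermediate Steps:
(-48 + 34)*(-65 - 81) = -14*(-146) = 2044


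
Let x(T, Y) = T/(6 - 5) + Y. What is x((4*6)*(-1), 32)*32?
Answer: 256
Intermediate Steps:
x(T, Y) = T + Y (x(T, Y) = T/1 + Y = 1*T + Y = T + Y)
x((4*6)*(-1), 32)*32 = ((4*6)*(-1) + 32)*32 = (24*(-1) + 32)*32 = (-24 + 32)*32 = 8*32 = 256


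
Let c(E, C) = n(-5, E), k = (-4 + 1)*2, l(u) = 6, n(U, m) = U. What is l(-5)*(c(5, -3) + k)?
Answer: -66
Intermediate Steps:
k = -6 (k = -3*2 = -6)
c(E, C) = -5
l(-5)*(c(5, -3) + k) = 6*(-5 - 6) = 6*(-11) = -66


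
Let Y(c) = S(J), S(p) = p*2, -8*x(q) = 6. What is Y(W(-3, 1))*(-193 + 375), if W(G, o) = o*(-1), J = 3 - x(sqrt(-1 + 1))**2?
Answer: 3549/4 ≈ 887.25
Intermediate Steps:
x(q) = -3/4 (x(q) = -1/8*6 = -3/4)
J = 39/16 (J = 3 - (-3/4)**2 = 3 - 1*9/16 = 3 - 9/16 = 39/16 ≈ 2.4375)
S(p) = 2*p
W(G, o) = -o
Y(c) = 39/8 (Y(c) = 2*(39/16) = 39/8)
Y(W(-3, 1))*(-193 + 375) = 39*(-193 + 375)/8 = (39/8)*182 = 3549/4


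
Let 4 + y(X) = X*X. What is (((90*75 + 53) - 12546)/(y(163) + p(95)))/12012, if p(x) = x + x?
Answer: -5743/321381060 ≈ -1.7870e-5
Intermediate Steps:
p(x) = 2*x
y(X) = -4 + X² (y(X) = -4 + X*X = -4 + X²)
(((90*75 + 53) - 12546)/(y(163) + p(95)))/12012 = (((90*75 + 53) - 12546)/((-4 + 163²) + 2*95))/12012 = (((6750 + 53) - 12546)/((-4 + 26569) + 190))*(1/12012) = ((6803 - 12546)/(26565 + 190))*(1/12012) = -5743/26755*(1/12012) = -5743*1/26755*(1/12012) = -5743/26755*1/12012 = -5743/321381060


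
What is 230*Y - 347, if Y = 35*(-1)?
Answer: -8397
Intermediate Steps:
Y = -35
230*Y - 347 = 230*(-35) - 347 = -8050 - 347 = -8397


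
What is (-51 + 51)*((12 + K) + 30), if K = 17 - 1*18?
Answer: 0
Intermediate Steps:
K = -1 (K = 17 - 18 = -1)
(-51 + 51)*((12 + K) + 30) = (-51 + 51)*((12 - 1) + 30) = 0*(11 + 30) = 0*41 = 0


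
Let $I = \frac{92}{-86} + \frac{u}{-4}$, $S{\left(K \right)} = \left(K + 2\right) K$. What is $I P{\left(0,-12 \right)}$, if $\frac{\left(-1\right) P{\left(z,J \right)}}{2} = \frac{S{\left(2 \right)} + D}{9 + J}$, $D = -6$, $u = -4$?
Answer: $- \frac{4}{43} \approx -0.093023$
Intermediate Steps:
$S{\left(K \right)} = K \left(2 + K\right)$ ($S{\left(K \right)} = \left(2 + K\right) K = K \left(2 + K\right)$)
$P{\left(z,J \right)} = - \frac{4}{9 + J}$ ($P{\left(z,J \right)} = - 2 \frac{2 \left(2 + 2\right) - 6}{9 + J} = - 2 \frac{2 \cdot 4 - 6}{9 + J} = - 2 \frac{8 - 6}{9 + J} = - 2 \frac{2}{9 + J} = - \frac{4}{9 + J}$)
$I = - \frac{3}{43}$ ($I = \frac{92}{-86} - \frac{4}{-4} = 92 \left(- \frac{1}{86}\right) - -1 = - \frac{46}{43} + 1 = - \frac{3}{43} \approx -0.069767$)
$I P{\left(0,-12 \right)} = - \frac{3 \left(- \frac{4}{9 - 12}\right)}{43} = - \frac{3 \left(- \frac{4}{-3}\right)}{43} = - \frac{3 \left(\left(-4\right) \left(- \frac{1}{3}\right)\right)}{43} = \left(- \frac{3}{43}\right) \frac{4}{3} = - \frac{4}{43}$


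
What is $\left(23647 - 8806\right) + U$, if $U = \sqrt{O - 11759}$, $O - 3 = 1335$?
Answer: $14841 + i \sqrt{10421} \approx 14841.0 + 102.08 i$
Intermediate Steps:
$O = 1338$ ($O = 3 + 1335 = 1338$)
$U = i \sqrt{10421}$ ($U = \sqrt{1338 - 11759} = \sqrt{-10421} = i \sqrt{10421} \approx 102.08 i$)
$\left(23647 - 8806\right) + U = \left(23647 - 8806\right) + i \sqrt{10421} = 14841 + i \sqrt{10421}$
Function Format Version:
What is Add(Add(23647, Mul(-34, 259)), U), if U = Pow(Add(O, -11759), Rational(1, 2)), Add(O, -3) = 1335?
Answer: Add(14841, Mul(I, Pow(10421, Rational(1, 2)))) ≈ Add(14841., Mul(102.08, I))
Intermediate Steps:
O = 1338 (O = Add(3, 1335) = 1338)
U = Mul(I, Pow(10421, Rational(1, 2))) (U = Pow(Add(1338, -11759), Rational(1, 2)) = Pow(-10421, Rational(1, 2)) = Mul(I, Pow(10421, Rational(1, 2))) ≈ Mul(102.08, I))
Add(Add(23647, Mul(-34, 259)), U) = Add(Add(23647, Mul(-34, 259)), Mul(I, Pow(10421, Rational(1, 2)))) = Add(Add(23647, -8806), Mul(I, Pow(10421, Rational(1, 2)))) = Add(14841, Mul(I, Pow(10421, Rational(1, 2))))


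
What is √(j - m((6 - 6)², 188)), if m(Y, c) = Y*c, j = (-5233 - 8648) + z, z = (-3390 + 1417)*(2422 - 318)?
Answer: I*√4165073 ≈ 2040.9*I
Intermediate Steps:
z = -4151192 (z = -1973*2104 = -4151192)
j = -4165073 (j = (-5233 - 8648) - 4151192 = -13881 - 4151192 = -4165073)
√(j - m((6 - 6)², 188)) = √(-4165073 - (6 - 6)²*188) = √(-4165073 - 0²*188) = √(-4165073 - 0*188) = √(-4165073 - 1*0) = √(-4165073 + 0) = √(-4165073) = I*√4165073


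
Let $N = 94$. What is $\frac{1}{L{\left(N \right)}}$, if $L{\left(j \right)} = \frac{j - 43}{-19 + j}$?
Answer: $\frac{25}{17} \approx 1.4706$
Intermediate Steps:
$L{\left(j \right)} = \frac{-43 + j}{-19 + j}$
$\frac{1}{L{\left(N \right)}} = \frac{1}{\frac{1}{-19 + 94} \left(-43 + 94\right)} = \frac{1}{\frac{1}{75} \cdot 51} = \frac{1}{\frac{17}{25}} = \frac{25}{17}$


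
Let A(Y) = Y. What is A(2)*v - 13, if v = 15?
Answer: 17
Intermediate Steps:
A(2)*v - 13 = 2*15 - 13 = 30 - 13 = 17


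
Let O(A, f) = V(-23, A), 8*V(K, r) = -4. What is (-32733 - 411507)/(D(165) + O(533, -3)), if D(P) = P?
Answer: -888480/329 ≈ -2700.5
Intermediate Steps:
V(K, r) = -1/2 (V(K, r) = (1/8)*(-4) = -1/2)
O(A, f) = -1/2
(-32733 - 411507)/(D(165) + O(533, -3)) = (-32733 - 411507)/(165 - 1/2) = -444240/329/2 = -444240*2/329 = -888480/329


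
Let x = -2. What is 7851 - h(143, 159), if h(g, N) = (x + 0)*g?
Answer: 8137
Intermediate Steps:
h(g, N) = -2*g (h(g, N) = (-2 + 0)*g = -2*g)
7851 - h(143, 159) = 7851 - (-2)*143 = 7851 - 1*(-286) = 7851 + 286 = 8137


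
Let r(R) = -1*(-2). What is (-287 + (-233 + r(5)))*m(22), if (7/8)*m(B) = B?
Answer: -13024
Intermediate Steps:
r(R) = 2
m(B) = 8*B/7
(-287 + (-233 + r(5)))*m(22) = (-287 + (-233 + 2))*((8/7)*22) = (-287 - 231)*(176/7) = -518*176/7 = -13024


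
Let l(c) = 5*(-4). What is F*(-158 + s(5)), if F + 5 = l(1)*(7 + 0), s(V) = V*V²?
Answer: 4785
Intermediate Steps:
s(V) = V³
l(c) = -20
F = -145 (F = -5 - 20*(7 + 0) = -5 - 20*7 = -5 - 140 = -145)
F*(-158 + s(5)) = -145*(-158 + 5³) = -145*(-158 + 125) = -145*(-33) = 4785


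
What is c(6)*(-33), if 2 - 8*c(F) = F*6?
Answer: 561/4 ≈ 140.25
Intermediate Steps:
c(F) = 1/4 - 3*F/4 (c(F) = 1/4 - F*6/8 = 1/4 - 3*F/4)
c(6)*(-33) = (1/4 - 3/4*6)*(-33) = (1/4 - 9/2)*(-33) = -17/4*(-33) = 561/4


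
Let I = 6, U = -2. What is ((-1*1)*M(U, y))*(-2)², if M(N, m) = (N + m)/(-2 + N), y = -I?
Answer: -8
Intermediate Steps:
y = -6 (y = -1*6 = -6)
M(N, m) = (N + m)/(-2 + N)
((-1*1)*M(U, y))*(-2)² = ((-1*1)*((-2 - 6)/(-2 - 2)))*(-2)² = -(-8)/(-4)*4 = -(-1)*(-8)/4*4 = -1*2*4 = -2*4 = -8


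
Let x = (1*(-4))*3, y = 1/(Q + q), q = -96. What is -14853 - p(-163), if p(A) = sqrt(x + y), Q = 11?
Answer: -14853 - I*sqrt(86785)/85 ≈ -14853.0 - 3.4658*I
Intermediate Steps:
y = -1/85 (y = 1/(11 - 96) = 1/(-85) = -1/85 ≈ -0.011765)
x = -12 (x = -4*3 = -12)
p(A) = I*sqrt(86785)/85 (p(A) = sqrt(-12 - 1/85) = sqrt(-1021/85) = I*sqrt(86785)/85)
-14853 - p(-163) = -14853 - I*sqrt(86785)/85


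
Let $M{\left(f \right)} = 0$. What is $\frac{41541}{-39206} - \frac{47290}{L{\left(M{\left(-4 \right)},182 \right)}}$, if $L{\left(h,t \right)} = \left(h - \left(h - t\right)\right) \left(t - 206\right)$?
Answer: $\frac{418150163}{42812952} \approx 9.7669$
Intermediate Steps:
$L{\left(h,t \right)} = t \left(-206 + t\right)$
$\frac{41541}{-39206} - \frac{47290}{L{\left(M{\left(-4 \right)},182 \right)}} = \frac{41541}{-39206} - \frac{47290}{182 \left(-206 + 182\right)} = 41541 \left(- \frac{1}{39206}\right) - \frac{47290}{182 \left(-24\right)} = - \frac{41541}{39206} - \frac{47290}{-4368} = - \frac{41541}{39206} - - \frac{23645}{2184} = - \frac{41541}{39206} + \frac{23645}{2184} = \frac{418150163}{42812952}$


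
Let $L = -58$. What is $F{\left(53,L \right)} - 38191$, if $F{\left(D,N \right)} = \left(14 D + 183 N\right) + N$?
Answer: $-48121$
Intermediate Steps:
$F{\left(D,N \right)} = 14 D + 184 N$
$F{\left(53,L \right)} - 38191 = \left(14 \cdot 53 + 184 \left(-58\right)\right) - 38191 = \left(742 - 10672\right) - 38191 = -9930 - 38191 = -48121$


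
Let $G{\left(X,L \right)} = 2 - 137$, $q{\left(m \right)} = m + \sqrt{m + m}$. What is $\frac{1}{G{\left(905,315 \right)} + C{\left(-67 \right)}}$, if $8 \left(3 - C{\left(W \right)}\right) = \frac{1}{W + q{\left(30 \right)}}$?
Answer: $- \frac{11058136}{1459634881} - \frac{16 \sqrt{15}}{1459634881} \approx -0.007576$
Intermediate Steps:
$q{\left(m \right)} = m + \sqrt{2} \sqrt{m}$ ($q{\left(m \right)} = m + \sqrt{2 m} = m + \sqrt{2} \sqrt{m}$)
$C{\left(W \right)} = 3 - \frac{1}{8 \left(30 + W + 2 \sqrt{15}\right)}$ ($C{\left(W \right)} = 3 - \frac{1}{8 \left(W + \left(30 + \sqrt{2} \sqrt{30}\right)\right)} = 3 - \frac{1}{8 \left(W + \left(30 + 2 \sqrt{15}\right)\right)} = 3 - \frac{1}{8 \left(30 + W + 2 \sqrt{15}\right)}$)
$G{\left(X,L \right)} = -135$ ($G{\left(X,L \right)} = 2 - 137 = -135$)
$\frac{1}{G{\left(905,315 \right)} + C{\left(-67 \right)}} = \frac{1}{-135 + \frac{719 + 24 \left(-67\right) + 48 \sqrt{15}}{8 \left(30 - 67 + 2 \sqrt{15}\right)}} = \frac{1}{-135 + \frac{719 - 1608 + 48 \sqrt{15}}{8 \left(-37 + 2 \sqrt{15}\right)}} = \frac{1}{-135 + \frac{-889 + 48 \sqrt{15}}{8 \left(-37 + 2 \sqrt{15}\right)}}$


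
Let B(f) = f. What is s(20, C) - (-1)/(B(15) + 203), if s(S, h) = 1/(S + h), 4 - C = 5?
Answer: 237/4142 ≈ 0.057219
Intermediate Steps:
C = -1 (C = 4 - 1*5 = 4 - 5 = -1)
s(20, C) - (-1)/(B(15) + 203) = 1/(20 - 1) - (-1)/(15 + 203) = 1/19 - (-1)/218 = 1/19 - 1*(-1/218) = 1/19 + 1/218 = 237/4142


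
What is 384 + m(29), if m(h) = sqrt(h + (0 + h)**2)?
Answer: 384 + sqrt(870) ≈ 413.50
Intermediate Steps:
m(h) = sqrt(h + h**2)
384 + m(29) = 384 + sqrt(29*(1 + 29)) = 384 + sqrt(29*30) = 384 + sqrt(870)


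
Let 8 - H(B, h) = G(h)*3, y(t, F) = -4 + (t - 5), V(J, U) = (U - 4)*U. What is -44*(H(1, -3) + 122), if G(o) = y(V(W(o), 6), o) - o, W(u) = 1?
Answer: -4928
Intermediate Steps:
V(J, U) = U*(-4 + U) (V(J, U) = (-4 + U)*U = U*(-4 + U))
y(t, F) = -9 + t (y(t, F) = -4 + (-5 + t) = -9 + t)
G(o) = 3 - o (G(o) = (-9 + 6*(-4 + 6)) - o = (-9 + 6*2) - o = (-9 + 12) - o = 3 - o)
H(B, h) = -1 + 3*h (H(B, h) = 8 - (3 - h)*3 = 8 - (9 - 3*h) = 8 + (-9 + 3*h) = -1 + 3*h)
-44*(H(1, -3) + 122) = -44*((-1 + 3*(-3)) + 122) = -44*((-1 - 9) + 122) = -44*(-10 + 122) = -44*112 = -4928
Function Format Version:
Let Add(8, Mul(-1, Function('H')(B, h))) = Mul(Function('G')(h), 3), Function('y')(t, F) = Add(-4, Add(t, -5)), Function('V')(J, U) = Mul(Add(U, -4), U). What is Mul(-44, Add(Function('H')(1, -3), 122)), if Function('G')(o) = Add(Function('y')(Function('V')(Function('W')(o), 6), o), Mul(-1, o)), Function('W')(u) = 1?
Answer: -4928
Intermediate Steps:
Function('V')(J, U) = Mul(U, Add(-4, U)) (Function('V')(J, U) = Mul(Add(-4, U), U) = Mul(U, Add(-4, U)))
Function('y')(t, F) = Add(-9, t) (Function('y')(t, F) = Add(-4, Add(-5, t)) = Add(-9, t))
Function('G')(o) = Add(3, Mul(-1, o)) (Function('G')(o) = Add(Add(-9, Mul(6, Add(-4, 6))), Mul(-1, o)) = Add(Add(-9, Mul(6, 2)), Mul(-1, o)) = Add(Add(-9, 12), Mul(-1, o)) = Add(3, Mul(-1, o)))
Function('H')(B, h) = Add(-1, Mul(3, h)) (Function('H')(B, h) = Add(8, Mul(-1, Mul(Add(3, Mul(-1, h)), 3))) = Add(8, Mul(-1, Add(9, Mul(-3, h)))) = Add(8, Add(-9, Mul(3, h))) = Add(-1, Mul(3, h)))
Mul(-44, Add(Function('H')(1, -3), 122)) = Mul(-44, Add(Add(-1, Mul(3, -3)), 122)) = Mul(-44, Add(Add(-1, -9), 122)) = Mul(-44, Add(-10, 122)) = Mul(-44, 112) = -4928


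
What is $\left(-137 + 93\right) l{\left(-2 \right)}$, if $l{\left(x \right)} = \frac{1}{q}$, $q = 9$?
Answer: $- \frac{44}{9} \approx -4.8889$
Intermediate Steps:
$l{\left(x \right)} = \frac{1}{9}$
$\left(-137 + 93\right) l{\left(-2 \right)} = \left(-137 + 93\right) \frac{1}{9} = \left(-44\right) \frac{1}{9} = - \frac{44}{9}$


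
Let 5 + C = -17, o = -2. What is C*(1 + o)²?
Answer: -22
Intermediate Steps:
C = -22 (C = -5 - 17 = -22)
C*(1 + o)² = -22*(1 - 2)² = -22*(-1)² = -22*1 = -22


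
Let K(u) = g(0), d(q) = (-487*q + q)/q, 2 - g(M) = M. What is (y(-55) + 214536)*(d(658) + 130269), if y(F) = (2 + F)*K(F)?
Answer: 27829368690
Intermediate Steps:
g(M) = 2 - M
d(q) = -486 (d(q) = (-486*q)/q = -486)
K(u) = 2 (K(u) = 2 - 1*0 = 2 + 0 = 2)
y(F) = 4 + 2*F (y(F) = (2 + F)*2 = 4 + 2*F)
(y(-55) + 214536)*(d(658) + 130269) = ((4 + 2*(-55)) + 214536)*(-486 + 130269) = ((4 - 110) + 214536)*129783 = (-106 + 214536)*129783 = 214430*129783 = 27829368690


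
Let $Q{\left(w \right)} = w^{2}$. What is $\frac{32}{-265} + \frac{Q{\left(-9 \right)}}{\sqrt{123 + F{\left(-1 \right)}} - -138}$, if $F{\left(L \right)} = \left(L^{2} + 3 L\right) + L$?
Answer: $\frac{392767}{835810} - \frac{27 \sqrt{30}}{3154} \approx 0.42304$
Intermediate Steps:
$F{\left(L \right)} = L^{2} + 4 L$
$\frac{32}{-265} + \frac{Q{\left(-9 \right)}}{\sqrt{123 + F{\left(-1 \right)}} - -138} = \frac{32}{-265} + \frac{\left(-9\right)^{2}}{\sqrt{123 - \left(4 - 1\right)} - -138} = 32 \left(- \frac{1}{265}\right) + \frac{81}{\sqrt{123 - 3} + 138} = - \frac{32}{265} + \frac{81}{\sqrt{123 - 3} + 138} = - \frac{32}{265} + \frac{81}{\sqrt{120} + 138} = - \frac{32}{265} + \frac{81}{2 \sqrt{30} + 138} = - \frac{32}{265} + \frac{81}{138 + 2 \sqrt{30}}$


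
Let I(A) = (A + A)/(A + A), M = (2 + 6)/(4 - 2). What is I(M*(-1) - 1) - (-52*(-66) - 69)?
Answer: -3362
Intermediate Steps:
M = 4 (M = 8/2 = 8*(½) = 4)
I(A) = 1 (I(A) = (2*A)/((2*A)) = (2*A)*(1/(2*A)) = 1)
I(M*(-1) - 1) - (-52*(-66) - 69) = 1 - (-52*(-66) - 69) = 1 - (3432 - 69) = 1 - 1*3363 = 1 - 3363 = -3362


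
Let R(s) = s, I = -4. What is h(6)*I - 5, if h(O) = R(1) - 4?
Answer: 7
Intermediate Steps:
h(O) = -3 (h(O) = 1 - 4 = -3)
h(6)*I - 5 = -3*(-4) - 5 = 12 - 5 = 7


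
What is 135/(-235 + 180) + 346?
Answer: 3779/11 ≈ 343.55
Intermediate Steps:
135/(-235 + 180) + 346 = 135/(-55) + 346 = 135*(-1/55) + 346 = -27/11 + 346 = 3779/11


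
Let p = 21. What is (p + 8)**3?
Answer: 24389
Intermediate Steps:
(p + 8)**3 = (21 + 8)**3 = 29**3 = 24389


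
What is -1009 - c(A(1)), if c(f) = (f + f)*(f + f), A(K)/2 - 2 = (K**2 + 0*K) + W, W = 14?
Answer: -5633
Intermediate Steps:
A(K) = 32 + 2*K**2 (A(K) = 4 + 2*((K**2 + 0*K) + 14) = 4 + 2*((K**2 + 0) + 14) = 4 + 2*(K**2 + 14) = 4 + 2*(14 + K**2) = 4 + (28 + 2*K**2) = 32 + 2*K**2)
c(f) = 4*f**2 (c(f) = (2*f)*(2*f) = 4*f**2)
-1009 - c(A(1)) = -1009 - 4*(32 + 2*1**2)**2 = -1009 - 4*(32 + 2*1)**2 = -1009 - 4*(32 + 2)**2 = -1009 - 4*34**2 = -1009 - 4*1156 = -1009 - 1*4624 = -1009 - 4624 = -5633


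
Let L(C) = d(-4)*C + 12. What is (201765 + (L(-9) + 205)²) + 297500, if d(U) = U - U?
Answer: 546354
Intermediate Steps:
d(U) = 0
L(C) = 12 (L(C) = 0*C + 12 = 0 + 12 = 12)
(201765 + (L(-9) + 205)²) + 297500 = (201765 + (12 + 205)²) + 297500 = (201765 + 217²) + 297500 = (201765 + 47089) + 297500 = 248854 + 297500 = 546354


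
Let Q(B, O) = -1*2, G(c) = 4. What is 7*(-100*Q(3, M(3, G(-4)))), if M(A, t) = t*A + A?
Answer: 1400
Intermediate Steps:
M(A, t) = A + A*t (M(A, t) = A*t + A = A + A*t)
Q(B, O) = -2
7*(-100*Q(3, M(3, G(-4)))) = 7*(-100*(-2)) = 7*200 = 1400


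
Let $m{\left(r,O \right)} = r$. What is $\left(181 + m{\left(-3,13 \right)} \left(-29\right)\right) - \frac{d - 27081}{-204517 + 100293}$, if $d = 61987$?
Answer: $\frac{13983469}{52112} \approx 268.33$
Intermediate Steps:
$\left(181 + m{\left(-3,13 \right)} \left(-29\right)\right) - \frac{d - 27081}{-204517 + 100293} = \left(181 - -87\right) - \frac{61987 - 27081}{-204517 + 100293} = \left(181 + 87\right) - \frac{34906}{-104224} = 268 - 34906 \left(- \frac{1}{104224}\right) = 268 - - \frac{17453}{52112} = 268 + \frac{17453}{52112} = \frac{13983469}{52112}$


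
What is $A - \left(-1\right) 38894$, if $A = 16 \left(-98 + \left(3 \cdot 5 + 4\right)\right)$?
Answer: $37630$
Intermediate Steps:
$A = -1264$ ($A = 16 \left(-98 + \left(15 + 4\right)\right) = 16 \left(-98 + 19\right) = 16 \left(-79\right) = -1264$)
$A - \left(-1\right) 38894 = -1264 - \left(-1\right) 38894 = -1264 - -38894 = -1264 + 38894 = 37630$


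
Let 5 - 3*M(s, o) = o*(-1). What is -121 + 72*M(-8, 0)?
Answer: -1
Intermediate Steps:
M(s, o) = 5/3 + o/3 (M(s, o) = 5/3 - o*(-1)/3 = 5/3 - (-1)*o/3 = 5/3 + o/3)
-121 + 72*M(-8, 0) = -121 + 72*(5/3 + (1/3)*0) = -121 + 72*(5/3 + 0) = -121 + 72*(5/3) = -121 + 120 = -1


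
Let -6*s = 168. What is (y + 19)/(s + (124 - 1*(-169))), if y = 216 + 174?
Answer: 409/265 ≈ 1.5434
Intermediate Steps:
s = -28 (s = -1/6*168 = -28)
y = 390
(y + 19)/(s + (124 - 1*(-169))) = (390 + 19)/(-28 + (124 - 1*(-169))) = 409/(-28 + (124 + 169)) = 409/(-28 + 293) = 409/265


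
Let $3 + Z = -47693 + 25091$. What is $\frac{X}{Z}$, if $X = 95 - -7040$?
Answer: $- \frac{1427}{4521} \approx -0.31564$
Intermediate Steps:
$Z = -22605$ ($Z = -3 + \left(-47693 + 25091\right) = -3 - 22602 = -22605$)
$X = 7135$ ($X = 95 + 7040 = 7135$)
$\frac{X}{Z} = \frac{7135}{-22605} = 7135 \left(- \frac{1}{22605}\right) = - \frac{1427}{4521}$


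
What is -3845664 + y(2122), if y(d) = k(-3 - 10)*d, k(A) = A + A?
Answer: -3900836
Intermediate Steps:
k(A) = 2*A
y(d) = -26*d (y(d) = (2*(-3 - 10))*d = (2*(-13))*d = -26*d)
-3845664 + y(2122) = -3845664 - 26*2122 = -3845664 - 55172 = -3900836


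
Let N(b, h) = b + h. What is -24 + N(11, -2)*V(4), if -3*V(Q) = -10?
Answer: 6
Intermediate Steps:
V(Q) = 10/3 (V(Q) = -⅓*(-10) = 10/3)
-24 + N(11, -2)*V(4) = -24 + (11 - 2)*(10/3) = -24 + 9*(10/3) = -24 + 30 = 6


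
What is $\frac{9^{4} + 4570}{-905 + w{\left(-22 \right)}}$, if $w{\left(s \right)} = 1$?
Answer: $- \frac{11131}{904} \approx -12.313$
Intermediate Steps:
$\frac{9^{4} + 4570}{-905 + w{\left(-22 \right)}} = \frac{9^{4} + 4570}{-905 + 1} = \frac{6561 + 4570}{-904} = 11131 \left(- \frac{1}{904}\right) = - \frac{11131}{904}$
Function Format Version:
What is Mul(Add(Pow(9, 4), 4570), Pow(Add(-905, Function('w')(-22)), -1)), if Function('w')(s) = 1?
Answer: Rational(-11131, 904) ≈ -12.313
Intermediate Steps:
Mul(Add(Pow(9, 4), 4570), Pow(Add(-905, Function('w')(-22)), -1)) = Mul(Add(Pow(9, 4), 4570), Pow(Add(-905, 1), -1)) = Mul(Add(6561, 4570), Pow(-904, -1)) = Mul(11131, Rational(-1, 904)) = Rational(-11131, 904)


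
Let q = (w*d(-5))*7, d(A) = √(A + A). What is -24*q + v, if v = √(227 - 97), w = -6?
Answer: √130 + 1008*I*√10 ≈ 11.402 + 3187.6*I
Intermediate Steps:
d(A) = √2*√A (d(A) = √(2*A) = √2*√A)
q = -42*I*√10 (q = -6*√2*√(-5)*7 = -6*√2*I*√5*7 = -6*I*√10*7 = -42*I*√10 ≈ -132.82*I)
v = √130 ≈ 11.402
-24*q + v = -(-1008)*I*√10 + √130 = 1008*I*√10 + √130 = √130 + 1008*I*√10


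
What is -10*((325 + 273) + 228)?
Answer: -8260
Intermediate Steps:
-10*((325 + 273) + 228) = -10*(598 + 228) = -10*826 = -8260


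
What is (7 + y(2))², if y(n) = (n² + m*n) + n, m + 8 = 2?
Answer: 1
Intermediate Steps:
m = -6 (m = -8 + 2 = -6)
y(n) = n² - 5*n (y(n) = (n² - 6*n) + n = n² - 5*n)
(7 + y(2))² = (7 + 2*(-5 + 2))² = (7 + 2*(-3))² = (7 - 6)² = 1² = 1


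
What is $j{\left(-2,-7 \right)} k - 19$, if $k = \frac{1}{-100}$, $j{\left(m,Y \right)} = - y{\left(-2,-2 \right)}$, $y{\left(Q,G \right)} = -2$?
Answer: $- \frac{951}{50} \approx -19.02$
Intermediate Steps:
$j{\left(m,Y \right)} = 2$ ($j{\left(m,Y \right)} = \left(-1\right) \left(-2\right) = 2$)
$k = - \frac{1}{100} \approx -0.01$
$j{\left(-2,-7 \right)} k - 19 = 2 \left(- \frac{1}{100}\right) - 19 = - \frac{1}{50} - 19 = - \frac{951}{50}$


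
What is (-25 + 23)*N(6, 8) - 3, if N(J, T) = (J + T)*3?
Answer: -87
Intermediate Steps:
N(J, T) = 3*J + 3*T
(-25 + 23)*N(6, 8) - 3 = (-25 + 23)*(3*6 + 3*8) - 3 = -2*(18 + 24) - 3 = -2*42 - 3 = -84 - 3 = -87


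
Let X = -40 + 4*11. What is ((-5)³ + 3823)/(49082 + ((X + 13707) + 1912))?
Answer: 3698/64705 ≈ 0.057152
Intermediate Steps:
X = 4 (X = -40 + 44 = 4)
((-5)³ + 3823)/(49082 + ((X + 13707) + 1912)) = ((-5)³ + 3823)/(49082 + ((4 + 13707) + 1912)) = (-125 + 3823)/(49082 + (13711 + 1912)) = 3698/(49082 + 15623) = 3698/64705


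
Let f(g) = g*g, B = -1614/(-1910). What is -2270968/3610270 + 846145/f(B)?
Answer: 1393031676238444859/1175592363615 ≈ 1.1850e+6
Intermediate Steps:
B = 807/955 (B = -1614*(-1/1910) = 807/955 ≈ 0.84503)
f(g) = g²
-2270968/3610270 + 846145/f(B) = -2270968/3610270 + 846145/((807/955)²) = -2270968*1/3610270 + 846145/(651249/912025) = -1135484/1805135 + 846145*(912025/651249) = -1135484/1805135 + 771705393625/651249 = 1393031676238444859/1175592363615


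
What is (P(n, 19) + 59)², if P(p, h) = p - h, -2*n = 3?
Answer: 5929/4 ≈ 1482.3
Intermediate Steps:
n = -3/2 (n = -½*3 = -3/2 ≈ -1.5000)
(P(n, 19) + 59)² = ((-3/2 - 1*19) + 59)² = ((-3/2 - 19) + 59)² = (-41/2 + 59)² = (77/2)² = 5929/4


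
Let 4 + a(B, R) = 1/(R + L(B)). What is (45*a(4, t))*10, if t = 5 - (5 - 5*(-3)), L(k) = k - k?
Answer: -1830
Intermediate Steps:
L(k) = 0
t = -15 (t = 5 - (5 + 15) = 5 - 1*20 = 5 - 20 = -15)
a(B, R) = -4 + 1/R (a(B, R) = -4 + 1/(R + 0) = -4 + 1/R)
(45*a(4, t))*10 = (45*(-4 + 1/(-15)))*10 = (45*(-4 - 1/15))*10 = (45*(-61/15))*10 = -183*10 = -1830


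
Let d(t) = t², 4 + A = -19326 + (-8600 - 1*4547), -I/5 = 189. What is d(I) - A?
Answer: 925502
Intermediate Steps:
I = -945 (I = -5*189 = -945)
A = -32477 (A = -4 + (-19326 + (-8600 - 1*4547)) = -4 + (-19326 + (-8600 - 4547)) = -4 + (-19326 - 13147) = -4 - 32473 = -32477)
d(I) - A = (-945)² - 1*(-32477) = 893025 + 32477 = 925502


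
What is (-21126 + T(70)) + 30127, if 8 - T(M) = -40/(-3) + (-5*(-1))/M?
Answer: 377815/42 ≈ 8995.6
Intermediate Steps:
T(M) = -16/3 - 5/M (T(M) = 8 - (-40/(-3) + (-5*(-1))/M) = 8 - (-40*(-⅓) + 5/M) = 8 - (40/3 + 5/M) = 8 + (-40/3 - 5/M) = -16/3 - 5/M)
(-21126 + T(70)) + 30127 = (-21126 + (-16/3 - 5/70)) + 30127 = (-21126 + (-16/3 - 5*1/70)) + 30127 = (-21126 + (-16/3 - 1/14)) + 30127 = (-21126 - 227/42) + 30127 = -887519/42 + 30127 = 377815/42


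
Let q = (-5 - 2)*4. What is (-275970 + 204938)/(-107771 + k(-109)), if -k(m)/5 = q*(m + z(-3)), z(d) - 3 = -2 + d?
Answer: 71032/123311 ≈ 0.57604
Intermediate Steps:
q = -28 (q = -7*4 = -28)
z(d) = 1 + d (z(d) = 3 + (-2 + d) = 1 + d)
k(m) = -280 + 140*m (k(m) = -(-140)*(m + (1 - 3)) = -(-140)*(m - 2) = -(-140)*(-2 + m) = -5*(56 - 28*m) = -280 + 140*m)
(-275970 + 204938)/(-107771 + k(-109)) = (-275970 + 204938)/(-107771 + (-280 + 140*(-109))) = -71032/(-107771 + (-280 - 15260)) = -71032/(-107771 - 15540) = -71032/(-123311) = -71032*(-1/123311) = 71032/123311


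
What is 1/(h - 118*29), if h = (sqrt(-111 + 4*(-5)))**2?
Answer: -1/3553 ≈ -0.00028145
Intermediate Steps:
h = -131 (h = (sqrt(-111 - 20))**2 = (sqrt(-131))**2 = (I*sqrt(131))**2 = -131)
1/(h - 118*29) = 1/(-131 - 118*29) = 1/(-131 - 3422) = 1/(-3553) = -1/3553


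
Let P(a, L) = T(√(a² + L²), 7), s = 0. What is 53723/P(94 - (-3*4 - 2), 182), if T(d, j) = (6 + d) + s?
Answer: -161169/22376 + 53723*√11197/22376 ≈ 246.85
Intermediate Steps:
T(d, j) = 6 + d (T(d, j) = (6 + d) + 0 = 6 + d)
P(a, L) = 6 + √(L² + a²) (P(a, L) = 6 + √(a² + L²) = 6 + √(L² + a²))
53723/P(94 - (-3*4 - 2), 182) = 53723/(6 + √(182² + (94 - (-3*4 - 2))²)) = 53723/(6 + √(33124 + (94 - (-12 - 2))²)) = 53723/(6 + √(33124 + (94 - 1*(-14))²)) = 53723/(6 + √(33124 + (94 + 14)²)) = 53723/(6 + √(33124 + 108²)) = 53723/(6 + √(33124 + 11664)) = 53723/(6 + √44788) = 53723/(6 + 2*√11197)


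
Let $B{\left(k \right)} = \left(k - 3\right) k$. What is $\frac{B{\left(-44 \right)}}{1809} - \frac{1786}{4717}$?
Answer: $\frac{6523882}{8533053} \approx 0.76454$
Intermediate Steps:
$B{\left(k \right)} = k \left(-3 + k\right)$ ($B{\left(k \right)} = \left(-3 + k\right) k = k \left(-3 + k\right)$)
$\frac{B{\left(-44 \right)}}{1809} - \frac{1786}{4717} = \frac{\left(-44\right) \left(-3 - 44\right)}{1809} - \frac{1786}{4717} = \left(-44\right) \left(-47\right) \frac{1}{1809} - \frac{1786}{4717} = 2068 \cdot \frac{1}{1809} - \frac{1786}{4717} = \frac{2068}{1809} - \frac{1786}{4717} = \frac{6523882}{8533053}$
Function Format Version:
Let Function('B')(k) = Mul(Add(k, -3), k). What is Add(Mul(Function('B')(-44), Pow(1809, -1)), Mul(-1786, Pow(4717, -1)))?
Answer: Rational(6523882, 8533053) ≈ 0.76454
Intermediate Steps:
Function('B')(k) = Mul(k, Add(-3, k)) (Function('B')(k) = Mul(Add(-3, k), k) = Mul(k, Add(-3, k)))
Add(Mul(Function('B')(-44), Pow(1809, -1)), Mul(-1786, Pow(4717, -1))) = Add(Mul(Mul(-44, Add(-3, -44)), Pow(1809, -1)), Mul(-1786, Pow(4717, -1))) = Add(Mul(Mul(-44, -47), Rational(1, 1809)), Mul(-1786, Rational(1, 4717))) = Add(Mul(2068, Rational(1, 1809)), Rational(-1786, 4717)) = Add(Rational(2068, 1809), Rational(-1786, 4717)) = Rational(6523882, 8533053)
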